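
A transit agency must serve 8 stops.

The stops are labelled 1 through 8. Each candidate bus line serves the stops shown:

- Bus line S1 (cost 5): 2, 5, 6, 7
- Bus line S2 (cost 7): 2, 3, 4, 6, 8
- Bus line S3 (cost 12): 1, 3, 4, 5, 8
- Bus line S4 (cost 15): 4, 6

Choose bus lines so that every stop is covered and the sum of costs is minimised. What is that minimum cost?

S1, S3 together cover every stop (S1 ∪ S3 = {1, 2, 3, 4, 5, 6, 7, 8}); total cost 5 + 12 = 17.
The greedy pick S1, S2, S3 costs 24; no covering selection beats 17.

17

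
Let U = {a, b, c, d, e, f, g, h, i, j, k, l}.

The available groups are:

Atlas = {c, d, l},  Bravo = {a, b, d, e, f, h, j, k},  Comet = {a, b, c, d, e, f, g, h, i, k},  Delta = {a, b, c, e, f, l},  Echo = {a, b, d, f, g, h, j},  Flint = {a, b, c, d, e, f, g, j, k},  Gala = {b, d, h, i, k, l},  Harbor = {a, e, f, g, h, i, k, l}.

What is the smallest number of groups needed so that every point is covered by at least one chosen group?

2

Take {Flint, Harbor}. Their union is {a, b, c, d, e, f, g, h, i, j, k, l}, which is all 12 points.
No single group has all 12 points (the largest, Comet, has 10), so 2 is optimal.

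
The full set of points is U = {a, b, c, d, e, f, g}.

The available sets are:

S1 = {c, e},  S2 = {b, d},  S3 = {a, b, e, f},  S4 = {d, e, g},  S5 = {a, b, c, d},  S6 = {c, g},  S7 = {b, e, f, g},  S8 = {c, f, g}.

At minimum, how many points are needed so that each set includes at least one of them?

H = {d, e, g} meets every set (each contains at least one member of H), and |H| = 3.
No choice of 2 points meets every set, so 3 is the minimum.

3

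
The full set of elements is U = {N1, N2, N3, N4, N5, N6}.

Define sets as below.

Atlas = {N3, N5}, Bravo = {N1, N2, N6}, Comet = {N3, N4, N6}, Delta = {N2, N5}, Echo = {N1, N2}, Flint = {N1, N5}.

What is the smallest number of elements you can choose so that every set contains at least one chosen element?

3

Take H = {N2, N4, N5}. Each listed set contains at least one of these, so H is a hitting set of size 3.
No choice of 2 elements meets every set, so 3 is the minimum.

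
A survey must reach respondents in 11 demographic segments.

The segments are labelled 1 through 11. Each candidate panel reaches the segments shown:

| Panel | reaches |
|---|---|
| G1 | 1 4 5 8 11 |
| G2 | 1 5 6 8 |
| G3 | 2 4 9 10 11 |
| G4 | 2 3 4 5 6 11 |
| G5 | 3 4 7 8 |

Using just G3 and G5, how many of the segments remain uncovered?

Union of G3, G5 = {2, 3, 4, 7, 8, 9, 10, 11}.
Not covered: 1, 5, 6 — 3 segments.

3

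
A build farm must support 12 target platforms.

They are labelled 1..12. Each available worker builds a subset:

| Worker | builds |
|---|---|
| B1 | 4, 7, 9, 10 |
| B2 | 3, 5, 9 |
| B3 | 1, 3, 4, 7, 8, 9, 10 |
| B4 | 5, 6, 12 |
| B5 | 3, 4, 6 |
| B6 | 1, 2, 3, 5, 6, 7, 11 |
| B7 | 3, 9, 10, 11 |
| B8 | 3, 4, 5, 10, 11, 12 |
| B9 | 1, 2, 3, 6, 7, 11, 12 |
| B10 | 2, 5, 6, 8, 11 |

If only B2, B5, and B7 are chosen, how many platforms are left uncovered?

Union of B2, B5, B7 = {3, 4, 5, 6, 9, 10, 11}.
Not covered: 1, 2, 7, 8, 12 — 5 platforms.

5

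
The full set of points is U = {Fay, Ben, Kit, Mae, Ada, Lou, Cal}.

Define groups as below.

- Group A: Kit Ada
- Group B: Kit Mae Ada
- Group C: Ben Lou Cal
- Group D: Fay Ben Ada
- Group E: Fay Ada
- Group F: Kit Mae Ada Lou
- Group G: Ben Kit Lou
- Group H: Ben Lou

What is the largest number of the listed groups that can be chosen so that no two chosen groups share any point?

B, C are pairwise disjoint (B={Kit,Mae,Ada}; C={Ben,Lou,Cal}).
Every remaining group overlaps one of these, and no 3 of the listed groups are pairwise disjoint, so 2 is the maximum.

2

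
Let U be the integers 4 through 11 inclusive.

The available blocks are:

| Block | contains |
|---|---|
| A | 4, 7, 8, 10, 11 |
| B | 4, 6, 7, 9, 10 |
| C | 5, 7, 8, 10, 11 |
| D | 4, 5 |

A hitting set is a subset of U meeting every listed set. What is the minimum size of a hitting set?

Take H = {5, 10}. Each listed block contains at least one of these, so H is a hitting set of size 2.
No single point lies in every block, so at least 2 are needed and 2 is optimal.

2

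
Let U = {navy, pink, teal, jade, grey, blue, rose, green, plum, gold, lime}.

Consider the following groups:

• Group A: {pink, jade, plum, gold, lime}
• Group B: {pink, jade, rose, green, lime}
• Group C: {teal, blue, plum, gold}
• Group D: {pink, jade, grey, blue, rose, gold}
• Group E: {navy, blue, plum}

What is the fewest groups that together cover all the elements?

B and C and D and E together: B ∪ C ∪ D ∪ E = {navy, pink, teal, jade, grey, blue, rose, green, plum, gold, lime} — every element is covered.
Only D contains grey, so D is forced; the remaining 5 elements need at least 3 more groups (each remaining group adds at most 2) — so at least 4 groups are needed, and 4 is optimal.

4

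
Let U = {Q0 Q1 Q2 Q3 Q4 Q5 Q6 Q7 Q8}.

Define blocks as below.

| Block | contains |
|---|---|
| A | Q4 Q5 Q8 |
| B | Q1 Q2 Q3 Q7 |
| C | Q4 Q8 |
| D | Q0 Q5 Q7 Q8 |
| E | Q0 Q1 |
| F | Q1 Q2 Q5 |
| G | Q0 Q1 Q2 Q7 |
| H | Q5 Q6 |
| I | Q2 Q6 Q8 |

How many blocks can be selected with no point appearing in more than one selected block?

C, G, H are pairwise disjoint (C={Q4,Q8}; G={Q0,Q1,Q2,Q7}; H={Q5,Q6}).
Every remaining block overlaps one of these, and no 4 of the listed blocks are pairwise disjoint, so 3 is the maximum.

3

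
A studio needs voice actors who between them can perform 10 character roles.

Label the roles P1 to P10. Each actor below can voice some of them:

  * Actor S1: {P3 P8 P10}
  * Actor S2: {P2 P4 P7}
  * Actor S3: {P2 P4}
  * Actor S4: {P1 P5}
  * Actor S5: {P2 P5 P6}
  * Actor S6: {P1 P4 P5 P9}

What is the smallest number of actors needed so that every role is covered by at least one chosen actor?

Take {S1, S2, S5, S6}. Their union is {P1, P2, P3, P4, P5, P6, P7, P8, P9, P10}, which is all 10 roles.
Only S5 contains P6, so S5 is forced; the remaining 7 roles need at least 3 more actors (each remaining actor adds at most 3) — so at least 4 actors are needed, and 4 is optimal.

4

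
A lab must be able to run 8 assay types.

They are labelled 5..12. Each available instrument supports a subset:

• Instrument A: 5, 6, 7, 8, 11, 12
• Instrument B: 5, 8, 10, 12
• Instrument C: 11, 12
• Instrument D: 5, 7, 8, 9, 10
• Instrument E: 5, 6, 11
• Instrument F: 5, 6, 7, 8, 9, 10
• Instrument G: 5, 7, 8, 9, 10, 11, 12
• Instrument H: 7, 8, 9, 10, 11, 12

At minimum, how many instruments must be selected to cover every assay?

2

A and G together: A ∪ G = {5, 6, 7, 8, 9, 10, 11, 12} — every assay is covered.
No single instrument has all 8 assays (the largest, G, has 7), so 2 is optimal.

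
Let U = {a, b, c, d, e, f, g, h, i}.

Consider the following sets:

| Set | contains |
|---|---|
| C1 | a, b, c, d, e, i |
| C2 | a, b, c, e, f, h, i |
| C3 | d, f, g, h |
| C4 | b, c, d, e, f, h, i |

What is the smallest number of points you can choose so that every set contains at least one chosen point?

Take T = {c, f}. Each listed set contains at least one of these, so T is a hitting set of size 2.
No single point lies in every set, so at least 2 are needed and 2 is optimal.

2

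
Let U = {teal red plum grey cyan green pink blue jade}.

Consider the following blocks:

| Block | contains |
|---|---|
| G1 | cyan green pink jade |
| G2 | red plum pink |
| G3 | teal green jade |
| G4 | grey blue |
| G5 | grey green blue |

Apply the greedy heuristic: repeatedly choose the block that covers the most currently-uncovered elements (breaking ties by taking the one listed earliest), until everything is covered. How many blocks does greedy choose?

4

Greedy: pick G1 (covers 4 new) → pick G2 (covers 2 new) → pick G4 (covers 2 new) → pick G3 (covers 1 new). Total picks: 4.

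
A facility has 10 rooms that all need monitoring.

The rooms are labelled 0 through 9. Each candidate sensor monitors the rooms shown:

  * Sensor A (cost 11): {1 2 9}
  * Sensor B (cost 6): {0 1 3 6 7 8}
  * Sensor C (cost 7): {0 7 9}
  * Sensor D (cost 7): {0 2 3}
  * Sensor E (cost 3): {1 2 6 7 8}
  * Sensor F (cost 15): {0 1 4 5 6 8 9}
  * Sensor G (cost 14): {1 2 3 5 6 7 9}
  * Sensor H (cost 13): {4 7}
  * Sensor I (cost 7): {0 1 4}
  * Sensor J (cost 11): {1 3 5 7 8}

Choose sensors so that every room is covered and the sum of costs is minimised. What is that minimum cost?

E, G, I together cover every room (E ∪ G ∪ I = {0, 1, 2, 3, 4, 5, 6, 7, 8, 9}); total cost 3 + 14 + 7 = 24.
No covering selection has total cost below 24.

24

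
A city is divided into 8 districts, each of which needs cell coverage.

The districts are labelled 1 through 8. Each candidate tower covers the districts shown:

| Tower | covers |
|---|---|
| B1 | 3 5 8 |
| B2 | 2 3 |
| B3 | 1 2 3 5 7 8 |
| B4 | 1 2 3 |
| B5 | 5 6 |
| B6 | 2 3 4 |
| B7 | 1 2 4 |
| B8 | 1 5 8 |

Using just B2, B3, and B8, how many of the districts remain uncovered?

Union of B2, B3, B8 = {1, 2, 3, 5, 7, 8}.
Not covered: 4, 6 — 2 districts.

2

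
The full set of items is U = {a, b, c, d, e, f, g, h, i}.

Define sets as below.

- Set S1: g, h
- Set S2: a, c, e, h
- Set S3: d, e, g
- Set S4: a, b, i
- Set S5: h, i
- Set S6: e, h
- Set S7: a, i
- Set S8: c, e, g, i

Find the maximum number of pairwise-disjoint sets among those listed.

S3, S4 are pairwise disjoint (S3={d,e,g}; S4={a,b,i}).
Every remaining set overlaps one of these, and no 3 of the listed sets are pairwise disjoint, so 2 is the maximum.

2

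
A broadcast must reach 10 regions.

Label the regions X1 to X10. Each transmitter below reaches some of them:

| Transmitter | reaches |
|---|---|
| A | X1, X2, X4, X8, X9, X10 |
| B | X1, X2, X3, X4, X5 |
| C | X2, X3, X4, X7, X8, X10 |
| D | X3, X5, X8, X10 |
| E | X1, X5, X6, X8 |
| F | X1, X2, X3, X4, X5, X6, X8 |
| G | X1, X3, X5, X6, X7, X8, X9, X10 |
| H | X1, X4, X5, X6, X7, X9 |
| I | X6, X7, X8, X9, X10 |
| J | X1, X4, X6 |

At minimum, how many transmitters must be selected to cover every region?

C and H together: C ∪ H = {X1, X2, X3, X4, X5, X6, X7, X8, X9, X10} — every region is covered.
No single transmitter has all 10 regions (the largest, G, has 8), so 2 is optimal.

2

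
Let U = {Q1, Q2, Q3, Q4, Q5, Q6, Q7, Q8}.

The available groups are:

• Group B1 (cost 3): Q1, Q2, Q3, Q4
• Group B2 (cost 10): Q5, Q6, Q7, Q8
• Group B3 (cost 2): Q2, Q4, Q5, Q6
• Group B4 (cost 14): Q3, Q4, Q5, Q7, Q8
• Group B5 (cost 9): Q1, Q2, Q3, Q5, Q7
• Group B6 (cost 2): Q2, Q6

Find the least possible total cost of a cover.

B1, B2 together cover every point (B1 ∪ B2 = {Q1, Q2, Q3, Q4, Q5, Q6, Q7, Q8}); total cost 3 + 10 = 13.
The greedy pick B3, B1, B2 costs 15; no covering selection beats 13.

13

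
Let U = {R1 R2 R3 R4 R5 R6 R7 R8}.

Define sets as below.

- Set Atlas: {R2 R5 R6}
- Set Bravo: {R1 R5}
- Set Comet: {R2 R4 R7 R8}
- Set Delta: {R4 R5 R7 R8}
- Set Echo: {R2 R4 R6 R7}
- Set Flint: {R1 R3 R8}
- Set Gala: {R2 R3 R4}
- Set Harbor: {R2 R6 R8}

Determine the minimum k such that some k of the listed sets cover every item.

3

Bravo, Echo, and Flint cover everything between them: the union {R1, R2, R3, R4, R5, R6, R7, R8} is all of U.
No 2 of the 8 sets cover everything (all 28 combinations miss at least one item), so 3 is optimal.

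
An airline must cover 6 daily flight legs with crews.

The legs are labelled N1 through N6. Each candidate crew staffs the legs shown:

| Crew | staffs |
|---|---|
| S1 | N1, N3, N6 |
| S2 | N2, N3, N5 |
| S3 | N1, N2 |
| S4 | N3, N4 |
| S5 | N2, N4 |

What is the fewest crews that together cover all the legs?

S1 and S2 and S5 together: S1 ∪ S2 ∪ S5 = {N1, N2, N3, N4, N5, N6} — every leg is covered.
Only S2 contains N5, so S2 is forced; the remaining 3 legs need at least 2 more crews (each remaining crew adds at most 2) — so at least 3 crews are needed, and 3 is optimal.

3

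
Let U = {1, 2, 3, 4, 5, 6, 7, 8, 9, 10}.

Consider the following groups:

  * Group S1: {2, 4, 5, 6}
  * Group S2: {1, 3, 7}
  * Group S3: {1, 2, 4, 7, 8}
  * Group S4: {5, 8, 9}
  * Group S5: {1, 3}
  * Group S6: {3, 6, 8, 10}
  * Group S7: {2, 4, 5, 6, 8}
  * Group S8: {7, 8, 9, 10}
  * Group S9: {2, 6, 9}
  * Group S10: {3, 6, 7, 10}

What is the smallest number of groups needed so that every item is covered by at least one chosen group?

3

Take {S3, S4, S6}. Their union is {1, 2, 3, 4, 5, 6, 7, 8, 9, 10}, which is all 10 items.
No 2 of the 10 groups cover everything (all 45 combinations miss at least one item), so 3 is optimal.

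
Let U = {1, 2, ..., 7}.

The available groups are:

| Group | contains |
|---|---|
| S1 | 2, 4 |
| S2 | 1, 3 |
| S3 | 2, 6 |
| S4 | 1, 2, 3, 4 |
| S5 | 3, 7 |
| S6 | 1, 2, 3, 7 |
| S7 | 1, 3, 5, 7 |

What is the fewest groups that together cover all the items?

S1 and S3 and S7 together: S1 ∪ S3 ∪ S7 = {1, 2, 3, 4, 5, 6, 7} — every item is covered.
Only S7 contains 5, so S7 is forced; the remaining 3 items need at least 2 more groups (each remaining group adds at most 2) — so at least 3 groups are needed, and 3 is optimal.

3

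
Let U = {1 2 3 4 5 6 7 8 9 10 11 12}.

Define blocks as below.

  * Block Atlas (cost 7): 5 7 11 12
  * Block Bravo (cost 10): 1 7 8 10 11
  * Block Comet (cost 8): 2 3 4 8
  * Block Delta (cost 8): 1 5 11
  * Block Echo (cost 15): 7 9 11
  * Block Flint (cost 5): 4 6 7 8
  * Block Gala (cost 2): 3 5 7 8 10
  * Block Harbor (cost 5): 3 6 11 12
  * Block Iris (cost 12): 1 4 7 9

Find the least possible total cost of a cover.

27

Comet, Gala, Harbor, Iris together cover every element (Comet ∪ Gala ∪ Harbor ∪ Iris = {1, 2, 3, 4, 5, 6, 7, 8, 9, 10, 11, 12}); total cost 8 + 2 + 5 + 12 = 27.
No covering selection has total cost below 27.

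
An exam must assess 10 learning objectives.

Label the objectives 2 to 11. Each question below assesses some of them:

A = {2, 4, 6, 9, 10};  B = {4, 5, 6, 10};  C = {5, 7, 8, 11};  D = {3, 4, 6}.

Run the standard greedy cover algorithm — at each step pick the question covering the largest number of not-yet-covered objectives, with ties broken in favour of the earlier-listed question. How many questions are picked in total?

3

Greedy: pick A (covers 5 new) → pick C (covers 4 new) → pick D (covers 1 new). Total picks: 3.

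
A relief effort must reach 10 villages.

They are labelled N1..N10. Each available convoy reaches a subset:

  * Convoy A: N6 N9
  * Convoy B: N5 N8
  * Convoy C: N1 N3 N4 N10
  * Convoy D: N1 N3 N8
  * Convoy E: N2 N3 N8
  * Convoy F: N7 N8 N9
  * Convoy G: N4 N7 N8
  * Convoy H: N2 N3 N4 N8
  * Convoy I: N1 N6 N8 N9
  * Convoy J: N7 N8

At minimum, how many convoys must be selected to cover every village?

5

Take {B, C, E, I, J}. Their union is {N1, N2, N3, N4, N5, N6, N7, N8, N9, N10}, which is all 10 villages.
No 4 of the 10 convoys cover everything (all 210 combinations miss at least one village), so 5 is optimal.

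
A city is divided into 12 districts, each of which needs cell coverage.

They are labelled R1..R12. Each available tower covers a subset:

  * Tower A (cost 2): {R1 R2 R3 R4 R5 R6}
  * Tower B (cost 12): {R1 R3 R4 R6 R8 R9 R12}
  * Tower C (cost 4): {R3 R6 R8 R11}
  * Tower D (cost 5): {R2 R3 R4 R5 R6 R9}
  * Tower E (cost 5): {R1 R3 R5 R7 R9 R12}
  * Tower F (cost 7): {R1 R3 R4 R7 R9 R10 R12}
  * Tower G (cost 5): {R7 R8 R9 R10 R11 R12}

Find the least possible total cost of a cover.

A, G together cover every district (A ∪ G = {R1, R2, R3, R4, R5, R6, R7, R8, R9, R10, R11, R12}); total cost 2 + 5 = 7.
No covering selection has total cost below 7.

7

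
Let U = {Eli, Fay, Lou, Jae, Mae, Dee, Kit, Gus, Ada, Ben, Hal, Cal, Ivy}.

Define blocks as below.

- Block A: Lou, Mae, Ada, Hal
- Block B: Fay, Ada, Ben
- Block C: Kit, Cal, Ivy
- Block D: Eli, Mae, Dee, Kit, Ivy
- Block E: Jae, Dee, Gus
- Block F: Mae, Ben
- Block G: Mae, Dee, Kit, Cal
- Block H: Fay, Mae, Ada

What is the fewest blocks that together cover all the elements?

5

A, B, D, E, and G cover everything between them: the union {Eli, Fay, Lou, Jae, Mae, Dee, Kit, Gus, Ada, Ben, Hal, Cal, Ivy} is all of U.
No 4 of the 8 blocks cover everything (all 70 combinations miss at least one element), so 5 is optimal.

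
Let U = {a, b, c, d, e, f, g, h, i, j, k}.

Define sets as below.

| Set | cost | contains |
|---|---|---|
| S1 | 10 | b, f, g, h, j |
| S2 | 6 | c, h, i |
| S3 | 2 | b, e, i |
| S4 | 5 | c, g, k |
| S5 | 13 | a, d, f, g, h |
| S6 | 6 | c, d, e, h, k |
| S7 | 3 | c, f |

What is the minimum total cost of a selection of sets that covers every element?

30

S1, S3, S4, S5 together cover every element (S1 ∪ S3 ∪ S4 ∪ S5 = {a, b, c, d, e, f, g, h, i, j, k}); total cost 10 + 2 + 5 + 13 = 30.
The greedy pick S3, S6, S7, S1, S5 costs 34; no covering selection beats 30.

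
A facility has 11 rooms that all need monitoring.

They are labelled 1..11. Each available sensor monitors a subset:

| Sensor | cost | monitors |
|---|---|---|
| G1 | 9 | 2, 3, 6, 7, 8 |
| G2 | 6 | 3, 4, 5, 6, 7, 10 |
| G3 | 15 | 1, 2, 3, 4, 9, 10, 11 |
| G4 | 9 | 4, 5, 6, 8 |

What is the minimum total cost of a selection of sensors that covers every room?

G2, G3, G4 together cover every room (G2 ∪ G3 ∪ G4 = {1, 2, 3, 4, 5, 6, 7, 8, 9, 10, 11}); total cost 6 + 15 + 9 = 30.
No covering selection has total cost below 30.

30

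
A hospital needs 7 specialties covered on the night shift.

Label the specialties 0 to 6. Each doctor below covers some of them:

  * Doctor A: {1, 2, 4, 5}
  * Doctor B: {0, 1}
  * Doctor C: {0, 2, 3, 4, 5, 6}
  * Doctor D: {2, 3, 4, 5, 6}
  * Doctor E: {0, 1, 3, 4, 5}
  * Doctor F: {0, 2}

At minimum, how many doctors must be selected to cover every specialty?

Take {B, C}. Their union is {0, 1, 2, 3, 4, 5, 6}, which is all 7 specialties.
No single doctor has all 7 specialties (the largest, C, has 6), so 2 is optimal.

2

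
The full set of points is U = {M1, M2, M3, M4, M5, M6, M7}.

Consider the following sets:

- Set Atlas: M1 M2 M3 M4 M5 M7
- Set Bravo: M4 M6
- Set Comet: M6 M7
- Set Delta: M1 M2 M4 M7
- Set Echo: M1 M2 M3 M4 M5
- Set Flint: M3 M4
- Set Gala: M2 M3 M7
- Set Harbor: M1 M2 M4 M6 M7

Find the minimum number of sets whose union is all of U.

2

Atlas and Bravo cover everything between them: the union {M1, M2, M3, M4, M5, M6, M7} is all of U.
No single set has all 7 points (the largest, Atlas, has 6), so 2 is optimal.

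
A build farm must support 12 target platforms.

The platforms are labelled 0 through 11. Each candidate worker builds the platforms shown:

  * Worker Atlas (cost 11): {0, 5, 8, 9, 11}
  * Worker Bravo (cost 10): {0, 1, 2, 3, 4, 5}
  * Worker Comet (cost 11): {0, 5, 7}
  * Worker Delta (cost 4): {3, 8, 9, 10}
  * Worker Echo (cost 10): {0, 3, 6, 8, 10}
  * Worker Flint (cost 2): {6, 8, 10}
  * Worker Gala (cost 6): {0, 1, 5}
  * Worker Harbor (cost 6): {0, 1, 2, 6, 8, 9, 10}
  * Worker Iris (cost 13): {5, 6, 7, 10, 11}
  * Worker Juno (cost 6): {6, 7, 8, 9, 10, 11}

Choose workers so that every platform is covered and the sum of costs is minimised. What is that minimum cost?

16

Bravo, Juno together cover every platform (Bravo ∪ Juno = {0, 1, 2, 3, 4, 5, 6, 7, 8, 9, 10, 11}); total cost 10 + 6 = 16.
The greedy pick Flint, Harbor, Juno, Bravo costs 24; no covering selection beats 16.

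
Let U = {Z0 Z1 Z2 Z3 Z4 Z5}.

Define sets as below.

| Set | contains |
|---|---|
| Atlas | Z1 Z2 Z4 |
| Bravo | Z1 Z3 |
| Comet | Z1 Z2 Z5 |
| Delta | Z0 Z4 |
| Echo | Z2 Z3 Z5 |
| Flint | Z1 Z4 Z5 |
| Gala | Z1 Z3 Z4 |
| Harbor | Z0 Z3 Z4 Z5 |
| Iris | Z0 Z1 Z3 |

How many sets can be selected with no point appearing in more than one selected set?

Comet, Delta are pairwise disjoint (Comet={Z1,Z2,Z5}; Delta={Z0,Z4}).
Every remaining set overlaps one of these, and no 3 of the listed sets are pairwise disjoint, so 2 is the maximum.

2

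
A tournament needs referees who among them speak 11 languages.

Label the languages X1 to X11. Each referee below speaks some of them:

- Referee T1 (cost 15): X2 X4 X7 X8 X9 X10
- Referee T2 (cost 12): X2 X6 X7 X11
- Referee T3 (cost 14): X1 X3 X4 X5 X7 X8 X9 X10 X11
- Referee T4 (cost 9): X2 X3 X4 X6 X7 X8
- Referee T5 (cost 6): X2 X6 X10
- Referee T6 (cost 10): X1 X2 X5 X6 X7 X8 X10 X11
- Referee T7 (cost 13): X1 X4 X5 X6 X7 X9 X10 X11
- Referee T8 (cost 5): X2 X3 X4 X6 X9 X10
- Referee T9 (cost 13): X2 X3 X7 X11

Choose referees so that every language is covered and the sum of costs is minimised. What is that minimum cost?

T6, T8 together cover every language (T6 ∪ T8 = {X1, X2, X3, X4, X5, X6, X7, X8, X9, X10, X11}); total cost 10 + 5 = 15.
No covering selection has total cost below 15.

15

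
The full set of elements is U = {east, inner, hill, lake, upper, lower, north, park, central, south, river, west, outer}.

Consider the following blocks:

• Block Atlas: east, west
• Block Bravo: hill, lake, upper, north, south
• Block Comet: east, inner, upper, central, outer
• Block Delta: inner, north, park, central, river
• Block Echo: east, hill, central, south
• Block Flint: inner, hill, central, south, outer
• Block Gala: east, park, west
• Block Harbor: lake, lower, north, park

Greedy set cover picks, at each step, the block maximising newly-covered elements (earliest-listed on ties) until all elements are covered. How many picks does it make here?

Greedy: pick Bravo (covers 5 new) → pick Comet (covers 4 new) → pick Delta (covers 2 new) → pick Atlas (covers 1 new) → pick Harbor (covers 1 new). Total picks: 5.

5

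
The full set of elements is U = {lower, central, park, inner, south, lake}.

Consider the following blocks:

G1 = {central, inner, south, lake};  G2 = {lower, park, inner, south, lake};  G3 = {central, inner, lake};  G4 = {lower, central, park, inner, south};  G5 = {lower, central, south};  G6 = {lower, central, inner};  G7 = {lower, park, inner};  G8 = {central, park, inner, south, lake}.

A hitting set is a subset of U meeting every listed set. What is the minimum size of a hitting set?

2

The 2 elements {central, park} hit every block.
No single element lies in every block, so at least 2 are needed and 2 is optimal.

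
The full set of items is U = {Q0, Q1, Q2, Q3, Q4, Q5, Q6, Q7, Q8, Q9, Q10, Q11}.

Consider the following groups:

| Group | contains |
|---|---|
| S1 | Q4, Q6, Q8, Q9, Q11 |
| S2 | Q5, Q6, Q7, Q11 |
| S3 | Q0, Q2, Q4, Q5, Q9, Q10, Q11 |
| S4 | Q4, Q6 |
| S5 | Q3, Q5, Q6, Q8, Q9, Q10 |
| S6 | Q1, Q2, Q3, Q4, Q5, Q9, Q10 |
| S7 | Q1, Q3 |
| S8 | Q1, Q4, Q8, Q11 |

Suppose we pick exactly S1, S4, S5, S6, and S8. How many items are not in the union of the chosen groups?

2

Union of S1, S4, S5, S6, S8 = {Q1, Q2, Q3, Q4, Q5, Q6, Q8, Q9, Q10, Q11}.
Not covered: Q0, Q7 — 2 items.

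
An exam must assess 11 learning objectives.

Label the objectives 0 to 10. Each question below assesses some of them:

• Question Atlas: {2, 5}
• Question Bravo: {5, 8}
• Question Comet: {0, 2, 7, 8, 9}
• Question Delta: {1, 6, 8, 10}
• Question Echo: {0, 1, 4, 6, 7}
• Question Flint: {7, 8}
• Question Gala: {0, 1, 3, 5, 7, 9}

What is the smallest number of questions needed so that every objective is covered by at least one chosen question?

Take {Atlas, Delta, Echo, Gala}. Their union is {0, 1, 2, 3, 4, 5, 6, 7, 8, 9, 10}, which is all 11 objectives.
No 3 of the 7 questions cover everything (all 35 combinations miss at least one objective), so 4 is optimal.

4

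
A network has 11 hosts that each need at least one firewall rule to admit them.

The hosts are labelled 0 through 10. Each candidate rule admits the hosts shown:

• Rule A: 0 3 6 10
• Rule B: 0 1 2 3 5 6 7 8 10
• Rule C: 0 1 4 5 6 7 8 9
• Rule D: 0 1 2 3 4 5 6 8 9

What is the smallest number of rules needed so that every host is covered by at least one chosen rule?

B and D together: B ∪ D = {0, 1, 2, 3, 4, 5, 6, 7, 8, 9, 10} — every host is covered.
No single rule has all 11 hosts (the largest, B, has 9), so 2 is optimal.

2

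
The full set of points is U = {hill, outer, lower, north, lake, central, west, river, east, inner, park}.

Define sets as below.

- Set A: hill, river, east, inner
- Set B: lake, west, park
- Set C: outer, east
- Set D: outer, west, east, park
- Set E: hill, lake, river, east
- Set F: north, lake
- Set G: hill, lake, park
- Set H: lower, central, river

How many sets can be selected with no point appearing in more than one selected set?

D, F, H are pairwise disjoint (D={outer,west,east,park}; F={north,lake}; H={lower,central,river}).
Every remaining set overlaps one of these, and no 4 of the listed sets are pairwise disjoint, so 3 is the maximum.

3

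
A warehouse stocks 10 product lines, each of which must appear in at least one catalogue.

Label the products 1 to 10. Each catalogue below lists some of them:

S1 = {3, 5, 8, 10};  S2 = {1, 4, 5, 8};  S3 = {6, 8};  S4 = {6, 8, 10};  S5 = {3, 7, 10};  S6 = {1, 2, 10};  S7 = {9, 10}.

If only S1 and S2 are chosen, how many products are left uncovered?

4

Union of S1, S2 = {1, 3, 4, 5, 8, 10}.
Not covered: 2, 6, 7, 9 — 4 products.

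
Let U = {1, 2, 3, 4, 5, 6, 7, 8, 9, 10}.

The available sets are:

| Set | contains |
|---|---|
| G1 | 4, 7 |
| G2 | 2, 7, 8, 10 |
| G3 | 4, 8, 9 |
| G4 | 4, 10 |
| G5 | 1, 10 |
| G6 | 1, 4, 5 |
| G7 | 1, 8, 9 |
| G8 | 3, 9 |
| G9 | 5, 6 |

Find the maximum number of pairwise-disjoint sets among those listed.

G1, G5, G8, G9 are pairwise disjoint (G1={4,7}; G5={1,10}; G8={3,9}; G9={5,6}).
Every remaining set overlaps one of these, and no 5 of the listed sets are pairwise disjoint, so 4 is the maximum.

4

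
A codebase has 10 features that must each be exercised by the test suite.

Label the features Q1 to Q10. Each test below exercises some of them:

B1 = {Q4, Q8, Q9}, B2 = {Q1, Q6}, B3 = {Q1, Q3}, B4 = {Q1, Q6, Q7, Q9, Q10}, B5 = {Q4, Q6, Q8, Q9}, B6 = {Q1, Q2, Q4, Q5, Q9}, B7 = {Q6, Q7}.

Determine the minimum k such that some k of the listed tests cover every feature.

B1 and B3 and B4 and B6 together: B1 ∪ B3 ∪ B4 ∪ B6 = {Q1, Q2, Q3, Q4, Q5, Q6, Q7, Q8, Q9, Q10} — every feature is covered.
No 3 of the 7 tests cover everything (all 35 combinations miss at least one feature), so 4 is optimal.

4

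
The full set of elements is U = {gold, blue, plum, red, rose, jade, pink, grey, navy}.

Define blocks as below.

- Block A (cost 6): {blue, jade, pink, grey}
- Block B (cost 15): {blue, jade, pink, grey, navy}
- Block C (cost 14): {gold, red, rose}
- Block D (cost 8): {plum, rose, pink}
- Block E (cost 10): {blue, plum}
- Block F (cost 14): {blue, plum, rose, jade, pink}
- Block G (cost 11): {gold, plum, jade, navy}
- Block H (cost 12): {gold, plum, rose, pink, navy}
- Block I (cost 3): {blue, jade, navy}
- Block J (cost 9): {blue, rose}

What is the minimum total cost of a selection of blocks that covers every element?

A, C, D, I together cover every element (A ∪ C ∪ D ∪ I = {gold, blue, plum, red, rose, jade, pink, grey, navy}); total cost 6 + 14 + 8 + 3 = 31.
No covering selection has total cost below 31.

31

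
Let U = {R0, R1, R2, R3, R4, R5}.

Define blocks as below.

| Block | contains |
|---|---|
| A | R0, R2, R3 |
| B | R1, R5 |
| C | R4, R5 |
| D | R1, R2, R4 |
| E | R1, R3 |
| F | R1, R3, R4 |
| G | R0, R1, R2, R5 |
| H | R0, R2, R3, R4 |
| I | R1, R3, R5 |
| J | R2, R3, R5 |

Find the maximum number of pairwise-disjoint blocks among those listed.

2

A, B are pairwise disjoint (A={R0,R2,R3}; B={R1,R5}).
Every remaining block overlaps one of these, and no 3 of the listed blocks are pairwise disjoint, so 2 is the maximum.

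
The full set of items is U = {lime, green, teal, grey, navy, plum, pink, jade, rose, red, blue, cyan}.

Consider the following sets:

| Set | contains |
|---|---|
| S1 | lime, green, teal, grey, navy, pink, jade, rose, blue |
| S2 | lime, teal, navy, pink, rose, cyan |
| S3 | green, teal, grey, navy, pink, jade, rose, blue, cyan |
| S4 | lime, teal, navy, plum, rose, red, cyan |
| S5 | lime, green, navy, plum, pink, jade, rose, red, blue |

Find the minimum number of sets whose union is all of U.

2

S3 and S5 cover everything between them: the union {lime, green, teal, grey, navy, plum, pink, jade, rose, red, blue, cyan} is all of U.
No single set has all 12 items (the largest, S1, has 9), so 2 is optimal.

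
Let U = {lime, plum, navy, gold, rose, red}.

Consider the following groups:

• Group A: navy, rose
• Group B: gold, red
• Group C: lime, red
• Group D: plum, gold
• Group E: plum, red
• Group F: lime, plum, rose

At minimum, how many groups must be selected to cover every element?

3

Take {A, B, F}. Their union is {lime, plum, navy, gold, rose, red}, which is all 6 elements.
Only A contains navy, so A is forced; the remaining 4 elements need at least 2 more groups (each remaining group adds at most 2) — so at least 3 groups are needed, and 3 is optimal.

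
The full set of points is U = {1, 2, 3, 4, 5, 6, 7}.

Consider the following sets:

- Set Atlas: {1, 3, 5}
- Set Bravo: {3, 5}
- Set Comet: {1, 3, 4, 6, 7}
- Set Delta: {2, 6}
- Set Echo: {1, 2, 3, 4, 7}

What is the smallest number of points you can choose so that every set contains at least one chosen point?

2

H = {2, 3} meets every set (each contains at least one member of H), and |H| = 2.
The sets Atlas, Delta are pairwise disjoint, so any hitting set needs a separate point for each — at least 2. Hence 2 is optimal.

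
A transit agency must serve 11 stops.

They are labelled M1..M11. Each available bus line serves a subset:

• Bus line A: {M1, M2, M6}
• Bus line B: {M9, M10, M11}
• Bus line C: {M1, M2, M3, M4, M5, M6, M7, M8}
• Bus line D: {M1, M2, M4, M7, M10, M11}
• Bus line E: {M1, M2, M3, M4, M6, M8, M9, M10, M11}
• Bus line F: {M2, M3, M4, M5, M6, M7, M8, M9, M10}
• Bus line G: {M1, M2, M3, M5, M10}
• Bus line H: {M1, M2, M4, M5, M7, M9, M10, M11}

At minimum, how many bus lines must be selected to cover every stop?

2

Take {E, H}. Their union is {M1, M2, M3, M4, M5, M6, M7, M8, M9, M10, M11}, which is all 11 stops.
No single bus line has all 11 stops (the largest, E, has 9), so 2 is optimal.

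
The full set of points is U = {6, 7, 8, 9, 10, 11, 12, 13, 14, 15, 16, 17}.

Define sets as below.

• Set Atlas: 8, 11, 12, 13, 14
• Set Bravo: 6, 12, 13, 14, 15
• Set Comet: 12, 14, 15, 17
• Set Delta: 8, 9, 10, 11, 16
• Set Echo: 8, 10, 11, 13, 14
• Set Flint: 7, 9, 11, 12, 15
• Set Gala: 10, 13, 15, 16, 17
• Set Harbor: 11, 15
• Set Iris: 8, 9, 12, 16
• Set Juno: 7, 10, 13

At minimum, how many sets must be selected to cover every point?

4

Atlas, Bravo, Flint, and Gala cover everything between them: the union {6, 7, 8, 9, 10, 11, 12, 13, 14, 15, 16, 17} is all of U.
No 3 of the 10 sets cover everything (all 120 combinations miss at least one point), so 4 is optimal.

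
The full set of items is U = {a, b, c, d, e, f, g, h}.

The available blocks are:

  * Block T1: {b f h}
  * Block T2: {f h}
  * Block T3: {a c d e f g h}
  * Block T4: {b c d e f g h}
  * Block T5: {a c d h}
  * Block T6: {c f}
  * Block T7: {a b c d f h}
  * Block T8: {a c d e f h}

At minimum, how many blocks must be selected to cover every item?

2

Take {T3, T4}. Their union is {a, b, c, d, e, f, g, h}, which is all 8 items.
No single block has all 8 items (the largest, T3, has 7), so 2 is optimal.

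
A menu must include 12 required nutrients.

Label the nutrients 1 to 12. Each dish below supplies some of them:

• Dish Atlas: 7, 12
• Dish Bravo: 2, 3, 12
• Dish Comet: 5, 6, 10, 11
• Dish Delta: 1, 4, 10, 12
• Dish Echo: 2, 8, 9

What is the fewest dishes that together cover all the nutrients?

5

Take {Atlas, Bravo, Comet, Delta, Echo}. Their union is {1, 2, 3, 4, 5, 6, 7, 8, 9, 10, 11, 12}, which is all 12 nutrients.
No 4 of the 5 dishes cover everything (all 5 combinations miss at least one nutrient), so 5 is optimal.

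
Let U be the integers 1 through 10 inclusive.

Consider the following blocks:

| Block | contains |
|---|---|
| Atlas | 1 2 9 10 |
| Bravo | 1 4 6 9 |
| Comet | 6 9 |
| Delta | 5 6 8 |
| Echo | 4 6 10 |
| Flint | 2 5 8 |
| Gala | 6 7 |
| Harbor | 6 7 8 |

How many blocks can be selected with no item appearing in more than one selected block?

Atlas, Harbor are pairwise disjoint (Atlas={1,2,9,10}; Harbor={6,7,8}).
Every remaining block overlaps one of these, and no 3 of the listed blocks are pairwise disjoint, so 2 is the maximum.

2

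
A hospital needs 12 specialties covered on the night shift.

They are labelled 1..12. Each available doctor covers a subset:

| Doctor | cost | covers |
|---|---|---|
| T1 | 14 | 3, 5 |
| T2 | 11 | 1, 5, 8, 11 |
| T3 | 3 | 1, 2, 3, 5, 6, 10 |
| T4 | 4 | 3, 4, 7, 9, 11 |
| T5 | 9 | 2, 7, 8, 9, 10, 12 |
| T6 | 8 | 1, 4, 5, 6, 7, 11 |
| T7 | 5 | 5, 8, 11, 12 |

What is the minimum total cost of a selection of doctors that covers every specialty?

12

T3, T4, T7 together cover every specialty (T3 ∪ T4 ∪ T7 = {1, 2, 3, 4, 5, 6, 7, 8, 9, 10, 11, 12}); total cost 3 + 4 + 5 = 12.
No covering selection has total cost below 12.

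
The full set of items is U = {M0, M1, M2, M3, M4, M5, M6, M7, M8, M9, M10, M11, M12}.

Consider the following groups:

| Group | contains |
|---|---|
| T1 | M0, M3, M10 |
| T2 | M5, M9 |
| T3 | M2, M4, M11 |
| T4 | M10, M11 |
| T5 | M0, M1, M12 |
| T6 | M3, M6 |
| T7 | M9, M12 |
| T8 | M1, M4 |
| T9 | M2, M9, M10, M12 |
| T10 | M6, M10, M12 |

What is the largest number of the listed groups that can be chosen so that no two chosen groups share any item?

4

T2, T4, T5, T6 are pairwise disjoint (T2={M5,M9}; T4={M10,M11}; T5={M0,M1,M12}; T6={M3,M6}).
Every remaining group overlaps one of these, and no 5 of the listed groups are pairwise disjoint, so 4 is the maximum.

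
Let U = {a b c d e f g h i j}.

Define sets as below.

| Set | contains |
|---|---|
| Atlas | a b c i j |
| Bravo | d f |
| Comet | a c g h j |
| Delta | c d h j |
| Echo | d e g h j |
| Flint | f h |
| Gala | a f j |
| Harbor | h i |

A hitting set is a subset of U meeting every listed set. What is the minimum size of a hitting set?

3

T = {a, d, h} meets every set (each contains at least one member of T), and |T| = 3.
No choice of 2 points meets every set, so 3 is the minimum.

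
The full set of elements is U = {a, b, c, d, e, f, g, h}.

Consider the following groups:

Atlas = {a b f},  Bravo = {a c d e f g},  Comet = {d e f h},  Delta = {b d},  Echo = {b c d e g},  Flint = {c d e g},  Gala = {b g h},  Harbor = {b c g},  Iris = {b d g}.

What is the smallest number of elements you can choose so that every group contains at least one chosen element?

T = {b, e} meets every group (each contains at least one member of T), and |T| = 2.
The groups Atlas, Flint are pairwise disjoint, so any hitting set needs a separate element for each — at least 2. Hence 2 is optimal.

2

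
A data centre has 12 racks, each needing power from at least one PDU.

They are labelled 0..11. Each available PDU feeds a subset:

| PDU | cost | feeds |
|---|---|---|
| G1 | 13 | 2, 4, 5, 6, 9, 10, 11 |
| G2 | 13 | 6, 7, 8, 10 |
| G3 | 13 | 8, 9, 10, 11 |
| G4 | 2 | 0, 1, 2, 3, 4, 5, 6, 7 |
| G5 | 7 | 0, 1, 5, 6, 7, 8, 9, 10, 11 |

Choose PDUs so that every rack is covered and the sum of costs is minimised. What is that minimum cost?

9

G4, G5 together cover every rack (G4 ∪ G5 = {0, 1, 2, 3, 4, 5, 6, 7, 8, 9, 10, 11}); total cost 2 + 7 = 9.
No covering selection has total cost below 9.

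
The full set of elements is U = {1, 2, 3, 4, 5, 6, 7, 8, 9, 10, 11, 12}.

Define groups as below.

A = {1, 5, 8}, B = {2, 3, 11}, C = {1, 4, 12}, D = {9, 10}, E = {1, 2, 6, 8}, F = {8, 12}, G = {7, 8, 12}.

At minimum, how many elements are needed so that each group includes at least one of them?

4

Take H = {1, 3, 10, 12}. Each listed group contains at least one of these, so H is a hitting set of size 4.
No choice of 3 elements meets every group, so 4 is the minimum.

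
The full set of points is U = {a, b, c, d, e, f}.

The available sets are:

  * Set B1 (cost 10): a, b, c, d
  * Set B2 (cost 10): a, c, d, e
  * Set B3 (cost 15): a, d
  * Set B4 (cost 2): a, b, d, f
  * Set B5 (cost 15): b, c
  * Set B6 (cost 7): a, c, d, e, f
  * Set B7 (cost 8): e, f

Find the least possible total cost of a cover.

9

B4, B6 together cover every point (B4 ∪ B6 = {a, b, c, d, e, f}); total cost 2 + 7 = 9.
No covering selection has total cost below 9.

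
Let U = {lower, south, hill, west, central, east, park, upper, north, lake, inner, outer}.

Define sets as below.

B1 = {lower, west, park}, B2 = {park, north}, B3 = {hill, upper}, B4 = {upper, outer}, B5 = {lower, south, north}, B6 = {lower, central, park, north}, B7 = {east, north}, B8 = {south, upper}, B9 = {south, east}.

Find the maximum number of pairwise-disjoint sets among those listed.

3

B1, B7, B8 are pairwise disjoint (B1={lower,west,park}; B7={east,north}; B8={south,upper}).
Every remaining set overlaps one of these, and no 4 of the listed sets are pairwise disjoint, so 3 is the maximum.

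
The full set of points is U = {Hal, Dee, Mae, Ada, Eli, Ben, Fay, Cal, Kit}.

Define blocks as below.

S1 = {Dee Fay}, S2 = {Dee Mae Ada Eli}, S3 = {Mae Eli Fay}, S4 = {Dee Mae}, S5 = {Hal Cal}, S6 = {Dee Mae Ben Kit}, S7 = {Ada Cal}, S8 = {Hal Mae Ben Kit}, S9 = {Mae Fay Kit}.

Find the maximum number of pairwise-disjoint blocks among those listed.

3

S1, S7, S8 are pairwise disjoint (S1={Dee,Fay}; S7={Ada,Cal}; S8={Hal,Mae,Ben,Kit}).
Every remaining block overlaps one of these, and no 4 of the listed blocks are pairwise disjoint, so 3 is the maximum.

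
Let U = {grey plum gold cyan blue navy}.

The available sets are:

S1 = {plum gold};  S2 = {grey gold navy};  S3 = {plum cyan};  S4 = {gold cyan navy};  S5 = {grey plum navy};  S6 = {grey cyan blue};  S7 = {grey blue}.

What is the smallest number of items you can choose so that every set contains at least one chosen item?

3

H = {plum, gold, blue} meets every set (each contains at least one member of H), and |H| = 3.
No choice of 2 items meets every set, so 3 is the minimum.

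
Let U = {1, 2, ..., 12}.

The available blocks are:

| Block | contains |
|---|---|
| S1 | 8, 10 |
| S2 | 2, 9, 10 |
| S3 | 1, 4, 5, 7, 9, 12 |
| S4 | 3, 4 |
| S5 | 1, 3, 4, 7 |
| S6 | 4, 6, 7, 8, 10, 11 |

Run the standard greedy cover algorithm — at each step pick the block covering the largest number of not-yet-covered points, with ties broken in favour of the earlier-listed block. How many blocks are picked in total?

4

Greedy: pick S3 (covers 6 new) → pick S6 (covers 4 new) → pick S2 (covers 1 new) → pick S4 (covers 1 new). Total picks: 4.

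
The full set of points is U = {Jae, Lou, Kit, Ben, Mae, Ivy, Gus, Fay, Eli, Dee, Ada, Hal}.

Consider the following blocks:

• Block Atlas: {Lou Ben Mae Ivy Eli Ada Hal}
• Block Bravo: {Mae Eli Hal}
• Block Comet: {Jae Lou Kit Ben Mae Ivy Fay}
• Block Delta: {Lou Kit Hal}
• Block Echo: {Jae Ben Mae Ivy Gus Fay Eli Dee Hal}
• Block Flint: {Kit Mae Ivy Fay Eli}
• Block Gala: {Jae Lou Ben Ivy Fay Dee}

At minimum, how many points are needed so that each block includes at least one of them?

The 2 points {Lou, Mae} hit every block.
The blocks Bravo, Gala are pairwise disjoint, so any hitting set needs a separate point for each — at least 2. Hence 2 is optimal.

2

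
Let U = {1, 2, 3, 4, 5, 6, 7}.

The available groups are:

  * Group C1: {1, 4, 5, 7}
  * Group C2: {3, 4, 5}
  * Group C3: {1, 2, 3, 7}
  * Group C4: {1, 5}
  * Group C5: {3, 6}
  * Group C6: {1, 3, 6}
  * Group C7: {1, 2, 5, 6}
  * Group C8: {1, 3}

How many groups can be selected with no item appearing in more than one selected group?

C1, C5 are pairwise disjoint (C1={1,4,5,7}; C5={3,6}).
Every remaining group overlaps one of these, and no 3 of the listed groups are pairwise disjoint, so 2 is the maximum.

2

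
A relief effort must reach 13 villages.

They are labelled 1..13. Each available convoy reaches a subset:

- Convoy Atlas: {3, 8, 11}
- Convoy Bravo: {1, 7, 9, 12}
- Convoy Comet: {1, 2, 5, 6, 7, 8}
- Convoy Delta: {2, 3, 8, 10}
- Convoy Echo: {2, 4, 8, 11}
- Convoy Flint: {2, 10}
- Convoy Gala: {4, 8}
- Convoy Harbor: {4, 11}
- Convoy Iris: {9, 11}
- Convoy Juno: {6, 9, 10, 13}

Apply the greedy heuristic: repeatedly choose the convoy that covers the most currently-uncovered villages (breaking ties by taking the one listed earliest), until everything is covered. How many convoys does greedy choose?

Greedy: pick Comet (covers 6 new) → pick Juno (covers 3 new) → pick Atlas (covers 2 new) → pick Bravo (covers 1 new) → pick Echo (covers 1 new). Total picks: 5.

5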